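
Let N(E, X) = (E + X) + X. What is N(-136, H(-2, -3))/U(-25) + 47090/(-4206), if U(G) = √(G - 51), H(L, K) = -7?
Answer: -23545/2103 + 75*I*√19/19 ≈ -11.196 + 17.206*I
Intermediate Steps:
U(G) = √(-51 + G)
N(E, X) = E + 2*X
N(-136, H(-2, -3))/U(-25) + 47090/(-4206) = (-136 + 2*(-7))/(√(-51 - 25)) + 47090/(-4206) = (-136 - 14)/(√(-76)) + 47090*(-1/4206) = -150*(-I*√19/38) - 23545/2103 = -(-75)*I*√19/19 - 23545/2103 = 75*I*√19/19 - 23545/2103 = -23545/2103 + 75*I*√19/19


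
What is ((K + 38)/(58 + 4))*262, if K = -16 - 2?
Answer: 2620/31 ≈ 84.516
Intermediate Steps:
K = -18
((K + 38)/(58 + 4))*262 = ((-18 + 38)/(58 + 4))*262 = (20/62)*262 = (20*(1/62))*262 = (10/31)*262 = 2620/31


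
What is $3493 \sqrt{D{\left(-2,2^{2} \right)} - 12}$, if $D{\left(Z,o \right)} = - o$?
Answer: $13972 i \approx 13972.0 i$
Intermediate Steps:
$3493 \sqrt{D{\left(-2,2^{2} \right)} - 12} = 3493 \sqrt{- 2^{2} - 12} = 3493 \sqrt{\left(-1\right) 4 - 12} = 3493 \sqrt{-4 - 12} = 3493 \sqrt{-16} = 3493 \cdot 4 i = 13972 i$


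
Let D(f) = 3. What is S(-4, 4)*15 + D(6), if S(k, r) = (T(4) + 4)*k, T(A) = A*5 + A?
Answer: -1677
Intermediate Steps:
T(A) = 6*A (T(A) = 5*A + A = 6*A)
S(k, r) = 28*k (S(k, r) = (6*4 + 4)*k = (24 + 4)*k = 28*k)
S(-4, 4)*15 + D(6) = (28*(-4))*15 + 3 = -112*15 + 3 = -1680 + 3 = -1677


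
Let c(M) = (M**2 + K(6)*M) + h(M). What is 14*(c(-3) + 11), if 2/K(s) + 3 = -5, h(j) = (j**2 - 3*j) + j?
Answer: 1001/2 ≈ 500.50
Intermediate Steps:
h(j) = j**2 - 2*j
K(s) = -1/4 (K(s) = 2/(-3 - 5) = 2/(-8) = 2*(-1/8) = -1/4)
c(M) = M**2 - M/4 + M*(-2 + M) (c(M) = (M**2 - M/4) + M*(-2 + M) = M**2 - M/4 + M*(-2 + M))
14*(c(-3) + 11) = 14*((1/4)*(-3)*(-9 + 8*(-3)) + 11) = 14*((1/4)*(-3)*(-9 - 24) + 11) = 14*((1/4)*(-3)*(-33) + 11) = 14*(99/4 + 11) = 14*(143/4) = 1001/2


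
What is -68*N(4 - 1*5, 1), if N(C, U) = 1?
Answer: -68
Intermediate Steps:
-68*N(4 - 1*5, 1) = -68*1 = -68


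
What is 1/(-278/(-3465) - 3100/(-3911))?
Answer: 13551615/11828758 ≈ 1.1456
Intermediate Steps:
1/(-278/(-3465) - 3100/(-3911)) = 1/(-278*(-1/3465) - 3100*(-1/3911)) = 1/(278/3465 + 3100/3911) = 1/(11828758/13551615) = 13551615/11828758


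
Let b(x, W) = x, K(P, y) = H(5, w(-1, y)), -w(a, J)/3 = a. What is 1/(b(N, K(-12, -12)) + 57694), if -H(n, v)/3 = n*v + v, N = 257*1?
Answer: 1/57951 ≈ 1.7256e-5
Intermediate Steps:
N = 257
w(a, J) = -3*a
H(n, v) = -3*v - 3*n*v (H(n, v) = -3*(n*v + v) = -3*(v + n*v) = -3*v - 3*n*v)
K(P, y) = -54 (K(P, y) = -3*(-3*(-1))*(1 + 5) = -3*3*6 = -54)
1/(b(N, K(-12, -12)) + 57694) = 1/(257 + 57694) = 1/57951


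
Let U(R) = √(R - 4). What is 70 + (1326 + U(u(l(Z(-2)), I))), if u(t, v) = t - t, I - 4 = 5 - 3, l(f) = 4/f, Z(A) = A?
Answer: 1396 + 2*I ≈ 1396.0 + 2.0*I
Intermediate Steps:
I = 6 (I = 4 + (5 - 3) = 4 + 2 = 6)
u(t, v) = 0
U(R) = √(-4 + R)
70 + (1326 + U(u(l(Z(-2)), I))) = 70 + (1326 + √(-4 + 0)) = 70 + (1326 + √(-4)) = 70 + (1326 + 2*I) = 1396 + 2*I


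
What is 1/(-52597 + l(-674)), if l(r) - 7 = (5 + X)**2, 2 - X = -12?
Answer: -1/52229 ≈ -1.9146e-5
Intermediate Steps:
X = 14 (X = 2 - 1*(-12) = 2 + 12 = 14)
l(r) = 368 (l(r) = 7 + (5 + 14)**2 = 7 + 19**2 = 7 + 361 = 368)
1/(-52597 + l(-674)) = 1/(-52597 + 368) = 1/(-52229) = -1/52229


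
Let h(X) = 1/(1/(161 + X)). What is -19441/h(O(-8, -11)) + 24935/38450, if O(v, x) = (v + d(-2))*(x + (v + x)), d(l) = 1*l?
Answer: -147202283/3545090 ≈ -41.523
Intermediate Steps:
d(l) = l
O(v, x) = (-2 + v)*(v + 2*x) (O(v, x) = (v - 2)*(x + (v + x)) = (-2 + v)*(v + 2*x))
h(X) = 161 + X
-19441/h(O(-8, -11)) + 24935/38450 = -19441/(161 + ((-8)**2 - 4*(-11) - 2*(-8) + 2*(-8)*(-11))) + 24935/38450 = -19441/(161 + (64 + 44 + 16 + 176)) + 24935*(1/38450) = -19441/(161 + 300) + 4987/7690 = -19441/461 + 4987/7690 = -147202283/3545090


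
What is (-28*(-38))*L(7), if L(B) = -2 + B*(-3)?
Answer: -24472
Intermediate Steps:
L(B) = -2 - 3*B
(-28*(-38))*L(7) = (-28*(-38))*(-2 - 3*7) = 1064*(-2 - 21) = 1064*(-23) = -24472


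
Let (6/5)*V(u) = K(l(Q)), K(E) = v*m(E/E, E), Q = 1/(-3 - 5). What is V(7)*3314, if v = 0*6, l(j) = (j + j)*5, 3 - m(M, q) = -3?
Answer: 0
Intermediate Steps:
m(M, q) = 6 (m(M, q) = 3 - 1*(-3) = 3 + 3 = 6)
Q = -1/8 (Q = 1/(-8) = -1/8 ≈ -0.12500)
l(j) = 10*j (l(j) = (2*j)*5 = 10*j)
v = 0
K(E) = 0 (K(E) = 0*6 = 0)
V(u) = 0 (V(u) = (5/6)*0 = 0)
V(7)*3314 = 0*3314 = 0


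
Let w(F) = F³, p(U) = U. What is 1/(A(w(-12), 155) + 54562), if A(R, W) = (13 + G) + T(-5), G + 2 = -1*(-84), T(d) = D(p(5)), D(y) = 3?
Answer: 1/54660 ≈ 1.8295e-5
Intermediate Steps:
T(d) = 3
G = 82 (G = -2 - 1*(-84) = -2 + 84 = 82)
A(R, W) = 98 (A(R, W) = (13 + 82) + 3 = 95 + 3 = 98)
1/(A(w(-12), 155) + 54562) = 1/(98 + 54562) = 1/54660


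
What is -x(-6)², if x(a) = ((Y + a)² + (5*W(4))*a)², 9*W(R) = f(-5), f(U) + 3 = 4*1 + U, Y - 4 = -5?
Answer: -1222830961/81 ≈ -1.5097e+7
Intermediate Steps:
Y = -1 (Y = 4 - 5 = -1)
f(U) = 1 + U (f(U) = -3 + (4*1 + U) = -3 + (4 + U) = 1 + U)
W(R) = -4/9 (W(R) = (1 - 5)/9 = (⅑)*(-4) = -4/9)
x(a) = ((-1 + a)² - 20*a/9)² (x(a) = ((-1 + a)² + (5*(-4/9))*a)² = ((-1 + a)² - 20*a/9)²)
-x(-6)² = -((-20*(-6) + 9*(-1 - 6)²)²/81)² = -((120 + 9*(-7)²)²/81)² = -((120 + 9*49)²/81)² = -((120 + 441)²/81)² = -((1/81)*561²)² = -((1/81)*314721)² = -(34969/9)² = -1*1222830961/81 = -1222830961/81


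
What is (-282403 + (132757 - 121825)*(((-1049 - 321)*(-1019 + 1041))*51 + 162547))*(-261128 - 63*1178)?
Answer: 5039295929378018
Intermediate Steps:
(-282403 + (132757 - 121825)*(((-1049 - 321)*(-1019 + 1041))*51 + 162547))*(-261128 - 63*1178) = (-282403 + 10932*(-1370*22*51 + 162547))*(-261128 - 74214) = (-282403 + 10932*(-30140*51 + 162547))*(-335342) = (-282403 + 10932*(-1537140 + 162547))*(-335342) = (-282403 + 10932*(-1374593))*(-335342) = (-282403 - 15027050676)*(-335342) = -15027333079*(-335342) = 5039295929378018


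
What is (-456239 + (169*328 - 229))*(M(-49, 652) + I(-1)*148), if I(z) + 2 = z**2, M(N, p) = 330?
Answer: -72988552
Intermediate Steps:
I(z) = -2 + z**2
(-456239 + (169*328 - 229))*(M(-49, 652) + I(-1)*148) = (-456239 + (169*328 - 229))*(330 + (-2 + (-1)**2)*148) = (-456239 + (55432 - 229))*(330 + (-2 + 1)*148) = (-456239 + 55203)*(330 - 1*148) = -401036*(330 - 148) = -401036*182 = -72988552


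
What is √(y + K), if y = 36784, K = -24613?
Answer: √12171 ≈ 110.32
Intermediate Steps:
√(y + K) = √(36784 - 24613) = √12171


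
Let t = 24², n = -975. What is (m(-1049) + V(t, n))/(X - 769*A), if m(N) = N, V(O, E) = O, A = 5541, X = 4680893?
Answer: -473/419864 ≈ -0.0011266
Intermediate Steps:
t = 576
(m(-1049) + V(t, n))/(X - 769*A) = (-1049 + 576)/(4680893 - 769*5541) = -473/(4680893 - 4261029) = -473/419864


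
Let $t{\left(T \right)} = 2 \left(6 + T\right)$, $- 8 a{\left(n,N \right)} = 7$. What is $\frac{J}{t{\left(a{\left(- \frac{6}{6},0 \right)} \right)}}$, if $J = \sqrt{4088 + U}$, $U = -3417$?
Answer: $\frac{4 \sqrt{671}}{41} \approx 2.5272$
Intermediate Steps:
$a{\left(n,N \right)} = - \frac{7}{8}$ ($a{\left(n,N \right)} = \left(- \frac{1}{8}\right) 7 = - \frac{7}{8}$)
$t{\left(T \right)} = 12 + 2 T$
$J = \sqrt{671}$ ($J = \sqrt{4088 - 3417} = \sqrt{671} \approx 25.904$)
$\frac{J}{t{\left(a{\left(- \frac{6}{6},0 \right)} \right)}} = \frac{\sqrt{671}}{12 + 2 \left(- \frac{7}{8}\right)} = \frac{\sqrt{671}}{12 - \frac{7}{4}} = \frac{\sqrt{671}}{\frac{41}{4}} = \sqrt{671} \cdot \frac{4}{41} = \frac{4 \sqrt{671}}{41}$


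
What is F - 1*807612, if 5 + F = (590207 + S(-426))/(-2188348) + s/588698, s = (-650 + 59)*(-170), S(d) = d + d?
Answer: -520216899398200999/644138045452 ≈ -8.0762e+5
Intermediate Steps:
S(d) = 2*d
s = 100470 (s = -591*(-170) = 100470)
F = -3284234620375/644138045452 (F = -5 + ((590207 + 2*(-426))/(-2188348) + 100470/588698) = -5 + ((590207 - 852)*(-1/2188348) + 100470*(1/588698)) = -5 + (589355*(-1/2188348) + 50235/294349) = -5 + (-589355/2188348 + 50235/294349) = -5 - 63544393115/644138045452 = -3284234620375/644138045452 ≈ -5.0986)
F - 1*807612 = -3284234620375/644138045452 - 1*807612 = -3284234620375/644138045452 - 807612 = -520216899398200999/644138045452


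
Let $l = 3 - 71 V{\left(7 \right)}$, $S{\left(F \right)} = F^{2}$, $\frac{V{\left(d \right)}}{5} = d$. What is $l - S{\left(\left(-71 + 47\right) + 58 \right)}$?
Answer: $-3638$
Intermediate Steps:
$V{\left(d \right)} = 5 d$
$l = -2482$ ($l = 3 - 71 \cdot 5 \cdot 7 = 3 - 2485 = -2482$)
$l - S{\left(\left(-71 + 47\right) + 58 \right)} = -2482 - \left(\left(-71 + 47\right) + 58\right)^{2} = -2482 - \left(-24 + 58\right)^{2} = -2482 - 34^{2} = -2482 - 1156 = -3638$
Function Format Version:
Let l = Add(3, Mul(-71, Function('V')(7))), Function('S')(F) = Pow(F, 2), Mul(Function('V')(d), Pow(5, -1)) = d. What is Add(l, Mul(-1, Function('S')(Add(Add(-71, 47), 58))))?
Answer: -3638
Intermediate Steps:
Function('V')(d) = Mul(5, d)
l = -2482 (l = Add(3, Mul(-71, Mul(5, 7))) = Add(3, Mul(-71, 35)) = Add(3, -2485) = -2482)
Add(l, Mul(-1, Function('S')(Add(Add(-71, 47), 58)))) = Add(-2482, Mul(-1, Pow(Add(Add(-71, 47), 58), 2))) = Add(-2482, Mul(-1, Pow(Add(-24, 58), 2))) = Add(-2482, Mul(-1, Pow(34, 2))) = Add(-2482, Mul(-1, 1156)) = Add(-2482, -1156) = -3638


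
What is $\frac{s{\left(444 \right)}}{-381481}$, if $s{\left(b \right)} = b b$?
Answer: $- \frac{197136}{381481} \approx -0.51676$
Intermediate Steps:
$s{\left(b \right)} = b^{2}$
$\frac{s{\left(444 \right)}}{-381481} = \frac{444^{2}}{-381481} = 197136 \left(- \frac{1}{381481}\right) = - \frac{197136}{381481}$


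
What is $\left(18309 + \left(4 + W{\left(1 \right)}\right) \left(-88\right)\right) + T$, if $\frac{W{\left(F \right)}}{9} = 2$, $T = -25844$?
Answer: $-9471$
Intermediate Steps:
$W{\left(F \right)} = 18$ ($W{\left(F \right)} = 9 \cdot 2 = 18$)
$\left(18309 + \left(4 + W{\left(1 \right)}\right) \left(-88\right)\right) + T = \left(18309 + \left(4 + 18\right) \left(-88\right)\right) - 25844 = \left(18309 + 22 \left(-88\right)\right) - 25844 = \left(18309 - 1936\right) - 25844 = 16373 - 25844 = -9471$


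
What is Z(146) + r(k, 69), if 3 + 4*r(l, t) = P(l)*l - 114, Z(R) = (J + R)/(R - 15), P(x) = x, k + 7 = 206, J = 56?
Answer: 1293303/131 ≈ 9872.5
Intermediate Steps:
k = 199 (k = -7 + 206 = 199)
Z(R) = (56 + R)/(-15 + R) (Z(R) = (56 + R)/(R - 15) = (56 + R)/(-15 + R))
r(l, t) = -117/4 + l**2/4 (r(l, t) = -3/4 + (l*l - 114)/4 = -3/4 + (l**2 - 114)/4 = -3/4 + (-114 + l**2)/4 = -3/4 + (-57/2 + l**2/4) = -117/4 + l**2/4)
Z(146) + r(k, 69) = (56 + 146)/(-15 + 146) + (-117/4 + (1/4)*199**2) = 202/131 + (-117/4 + (1/4)*39601) = (1/131)*202 + (-117/4 + 39601/4) = 202/131 + 9871 = 1293303/131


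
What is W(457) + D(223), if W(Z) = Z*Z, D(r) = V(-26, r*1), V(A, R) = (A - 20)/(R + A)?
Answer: 41143207/197 ≈ 2.0885e+5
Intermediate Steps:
V(A, R) = (-20 + A)/(A + R)
D(r) = -46/(-26 + r) (D(r) = (-20 - 26)/(-26 + r*1) = -46/(-26 + r))
W(Z) = Z**2
W(457) + D(223) = 457**2 - 46/(-26 + 223) = 208849 - 46/197 = 41143207/197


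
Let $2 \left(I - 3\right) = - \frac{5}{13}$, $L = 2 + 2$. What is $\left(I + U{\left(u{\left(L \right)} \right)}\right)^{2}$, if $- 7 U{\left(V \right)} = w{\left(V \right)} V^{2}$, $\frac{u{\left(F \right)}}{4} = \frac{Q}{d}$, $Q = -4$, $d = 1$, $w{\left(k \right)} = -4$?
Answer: $\frac{736308225}{33124} \approx 22229.0$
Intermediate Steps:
$L = 4$
$u{\left(F \right)} = -16$ ($u{\left(F \right)} = 4 \left(- \frac{4}{1}\right) = 4 \left(\left(-4\right) 1\right) = 4 \left(-4\right) = -16$)
$U{\left(V \right)} = \frac{4 V^{2}}{7}$ ($U{\left(V \right)} = - \frac{\left(-4\right) V^{2}}{7} = \frac{4 V^{2}}{7}$)
$I = \frac{73}{26}$ ($I = 3 + \frac{\left(-5\right) \frac{1}{13}}{2} = 3 + \frac{1}{2} \left(- \frac{5}{13}\right) = 3 - \frac{5}{26} = \frac{73}{26} \approx 2.8077$)
$\left(I + U{\left(u{\left(L \right)} \right)}\right)^{2} = \left(\frac{73}{26} + \frac{4 \left(-16\right)^{2}}{7}\right)^{2} = \left(\frac{73}{26} + \frac{4}{7} \cdot 256\right)^{2} = \left(\frac{73}{26} + \frac{1024}{7}\right)^{2} = \left(\frac{27135}{182}\right)^{2} = \frac{736308225}{33124}$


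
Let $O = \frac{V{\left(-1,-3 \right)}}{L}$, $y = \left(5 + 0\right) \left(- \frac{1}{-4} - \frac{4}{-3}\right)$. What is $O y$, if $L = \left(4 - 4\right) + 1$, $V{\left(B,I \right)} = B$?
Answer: $- \frac{95}{12} \approx -7.9167$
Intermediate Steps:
$y = \frac{95}{12}$ ($y = 5 \left(\left(-1\right) \left(- \frac{1}{4}\right) - - \frac{4}{3}\right) = 5 \left(\frac{1}{4} + \frac{4}{3}\right) = 5 \cdot \frac{19}{12} = \frac{95}{12} \approx 7.9167$)
$L = 1$ ($L = 0 + 1 = 1$)
$O = -1$ ($O = - 1^{-1} = \left(-1\right) 1 = -1$)
$O y = \left(-1\right) \frac{95}{12} = - \frac{95}{12}$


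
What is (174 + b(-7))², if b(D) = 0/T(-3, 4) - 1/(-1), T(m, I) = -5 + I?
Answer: 30625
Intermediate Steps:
b(D) = 1 (b(D) = 0/(-5 + 4) - 1/(-1) = 0/(-1) - 1*(-1) = 0*(-1) + 1 = 0 + 1 = 1)
(174 + b(-7))² = (174 + 1)² = 175² = 30625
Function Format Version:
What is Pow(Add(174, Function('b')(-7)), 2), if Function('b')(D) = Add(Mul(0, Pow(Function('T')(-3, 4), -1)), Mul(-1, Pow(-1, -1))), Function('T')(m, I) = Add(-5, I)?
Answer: 30625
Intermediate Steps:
Function('b')(D) = 1 (Function('b')(D) = Add(Mul(0, Pow(Add(-5, 4), -1)), Mul(-1, Pow(-1, -1))) = Add(Mul(0, Pow(-1, -1)), Mul(-1, -1)) = Add(Mul(0, -1), 1) = Add(0, 1) = 1)
Pow(Add(174, Function('b')(-7)), 2) = Pow(Add(174, 1), 2) = Pow(175, 2) = 30625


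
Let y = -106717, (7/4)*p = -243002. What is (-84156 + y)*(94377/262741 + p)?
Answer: 48746233435151297/1839187 ≈ 2.6504e+10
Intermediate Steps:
p = -972008/7 (p = (4/7)*(-243002) = -972008/7 ≈ -1.3886e+5)
(-84156 + y)*(94377/262741 + p) = (-84156 - 106717)*(94377/262741 - 972008/7) = -190873*(94377*(1/262741) - 972008/7) = -190873*(94377/262741 - 972008/7) = -190873*(-255385693289/1839187) = 48746233435151297/1839187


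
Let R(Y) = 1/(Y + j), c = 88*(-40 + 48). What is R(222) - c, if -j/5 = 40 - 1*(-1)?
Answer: -11967/17 ≈ -703.94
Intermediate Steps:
j = -205 (j = -5*(40 - 1*(-1)) = -5*(40 + 1) = -5*41 = -205)
c = 704 (c = 88*8 = 704)
R(Y) = 1/(-205 + Y) (R(Y) = 1/(Y - 205) = 1/(-205 + Y))
R(222) - c = 1/(-205 + 222) - 1*704 = 1/17 - 704 = -11967/17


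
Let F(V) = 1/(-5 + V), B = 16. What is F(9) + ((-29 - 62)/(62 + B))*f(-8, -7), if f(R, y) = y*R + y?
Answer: -683/12 ≈ -56.917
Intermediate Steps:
f(R, y) = y + R*y (f(R, y) = R*y + y = y + R*y)
F(9) + ((-29 - 62)/(62 + B))*f(-8, -7) = 1/(-5 + 9) + ((-29 - 62)/(62 + 16))*(-7*(1 - 8)) = 1/4 + (-91/78)*(-7*(-7)) = ¼ - 91*1/78*49 = ¼ - 7/6*49 = ¼ - 343/6 = -683/12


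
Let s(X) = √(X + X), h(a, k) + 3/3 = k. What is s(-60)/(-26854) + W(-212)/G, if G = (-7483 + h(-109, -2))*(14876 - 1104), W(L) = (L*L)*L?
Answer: 1191016/12887149 - I*√30/13427 ≈ 0.092419 - 0.00040793*I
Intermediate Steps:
h(a, k) = -1 + k
W(L) = L³ (W(L) = L²*L = L³)
s(X) = √2*√X (s(X) = √(2*X) = √2*√X)
G = -103097192 (G = (-7483 + (-1 - 2))*(14876 - 1104) = (-7483 - 3)*13772 = -7486*13772 = -103097192)
s(-60)/(-26854) + W(-212)/G = (√2*√(-60))/(-26854) + (-212)³/(-103097192) = (√2*(2*I*√15))*(-1/26854) - 9528128*(-1/103097192) = (2*I*√30)*(-1/26854) + 1191016/12887149 = -I*√30/13427 + 1191016/12887149 = 1191016/12887149 - I*√30/13427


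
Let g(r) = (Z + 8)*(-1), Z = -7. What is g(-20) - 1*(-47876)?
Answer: 47875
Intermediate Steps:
g(r) = -1 (g(r) = (-7 + 8)*(-1) = 1*(-1) = -1)
g(-20) - 1*(-47876) = -1 - 1*(-47876) = -1 + 47876 = 47875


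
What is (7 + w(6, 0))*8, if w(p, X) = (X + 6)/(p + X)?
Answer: 64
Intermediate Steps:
w(p, X) = (6 + X)/(X + p)
(7 + w(6, 0))*8 = (7 + (6 + 0)/(0 + 6))*8 = (7 + 6/6)*8 = (7 + (⅙)*6)*8 = (7 + 1)*8 = 8*8 = 64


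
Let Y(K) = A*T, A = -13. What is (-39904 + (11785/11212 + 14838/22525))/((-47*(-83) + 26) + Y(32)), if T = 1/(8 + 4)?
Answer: -30232006051257/2974474295825 ≈ -10.164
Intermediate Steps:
T = 1/12 ≈ 0.083333
Y(K) = -13/12 (Y(K) = -13*1/12 = -13/12)
(-39904 + (11785/11212 + 14838/22525))/((-47*(-83) + 26) + Y(32)) = (-39904 + (11785/11212 + 14838/22525))/((-47*(-83) + 26) - 13/12) = (-39904 + (11785*(1/11212) + 14838*(1/22525)))/((3901 + 26) - 13/12) = (-39904 + (11785/11212 + 14838/22525))/(3927 - 13/12) = (-39904 + 431820781/252550300)/(47111/12) = -10077335350419/252550300*12/47111 = -30232006051257/2974474295825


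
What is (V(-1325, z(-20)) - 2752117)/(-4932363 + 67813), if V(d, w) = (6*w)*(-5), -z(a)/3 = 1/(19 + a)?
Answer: 2752207/4864550 ≈ 0.56577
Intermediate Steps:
z(a) = -3/(19 + a)
V(d, w) = -30*w
(V(-1325, z(-20)) - 2752117)/(-4932363 + 67813) = (-(-90)/(19 - 20) - 2752117)/(-4932363 + 67813) = (-(-90)/(-1) - 2752117)/(-4864550) = (-(-90)*(-1) - 2752117)*(-1/4864550) = (-30*3 - 2752117)*(-1/4864550) = (-90 - 2752117)*(-1/4864550) = -2752207*(-1/4864550) = 2752207/4864550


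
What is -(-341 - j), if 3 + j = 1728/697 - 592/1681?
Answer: 9719810/28577 ≈ 340.13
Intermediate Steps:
j = -24947/28577 (j = -3 + (1728/697 - 592/1681) = -3 + 60784/28577 = -24947/28577 ≈ -0.87297)
-(-341 - j) = -(-341 - 1*(-24947/28577)) = -(-341 + 24947/28577) = -1*(-9719810/28577) = 9719810/28577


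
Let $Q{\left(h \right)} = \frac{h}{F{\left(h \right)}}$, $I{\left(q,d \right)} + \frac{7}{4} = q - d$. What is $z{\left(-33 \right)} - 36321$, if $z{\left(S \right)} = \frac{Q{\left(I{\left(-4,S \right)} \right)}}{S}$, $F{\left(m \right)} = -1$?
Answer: $- \frac{4794263}{132} \approx -36320.0$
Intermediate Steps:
$I{\left(q,d \right)} = - \frac{7}{4} + q - d$ ($I{\left(q,d \right)} = - \frac{7}{4} - \left(d - q\right) = - \frac{7}{4} + q - d$)
$Q{\left(h \right)} = - h$ ($Q{\left(h \right)} = \frac{h}{-1} = h \left(-1\right) = - h$)
$z{\left(S \right)} = \frac{\frac{23}{4} + S}{S}$ ($z{\left(S \right)} = \frac{\left(-1\right) \left(- \frac{7}{4} - 4 - S\right)}{S} = \frac{\left(-1\right) \left(- \frac{23}{4} - S\right)}{S} = \frac{\frac{23}{4} + S}{S}$)
$z{\left(-33 \right)} - 36321 = \frac{\frac{23}{4} - 33}{-33} - 36321 = \left(- \frac{1}{33}\right) \left(- \frac{109}{4}\right) - 36321 = \frac{109}{132} - 36321 = - \frac{4794263}{132}$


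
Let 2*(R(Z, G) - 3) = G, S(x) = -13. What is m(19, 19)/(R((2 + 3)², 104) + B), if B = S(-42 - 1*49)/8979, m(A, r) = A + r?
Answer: 170601/246916 ≈ 0.69093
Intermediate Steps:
R(Z, G) = 3 + G/2
B = -13/8979 ≈ -0.0014478
m(19, 19)/(R((2 + 3)², 104) + B) = (19 + 19)/((3 + (½)*104) - 13/8979) = 38/((3 + 52) - 13/8979) = 38/(55 - 13/8979) = 38/(493832/8979) = 38*(8979/493832) = 170601/246916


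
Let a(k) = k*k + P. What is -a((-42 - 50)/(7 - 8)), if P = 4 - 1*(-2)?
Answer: -8470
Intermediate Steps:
P = 6 (P = 4 + 2 = 6)
a(k) = 6 + k**2 (a(k) = k*k + 6 = k**2 + 6 = 6 + k**2)
-a((-42 - 50)/(7 - 8)) = -(6 + ((-42 - 50)/(7 - 8))**2) = -(6 + (-92/(-1))**2) = -(6 + (-92*(-1))**2) = -(6 + 92**2) = -(6 + 8464) = -1*8470 = -8470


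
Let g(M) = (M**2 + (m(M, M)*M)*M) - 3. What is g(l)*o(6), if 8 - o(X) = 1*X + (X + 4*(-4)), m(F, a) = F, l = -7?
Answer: -3564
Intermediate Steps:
g(M) = -3 + M**2 + M**3 (g(M) = (M**2 + (M*M)*M) - 3 = (M**2 + M**2*M) - 3 = (M**2 + M**3) - 3 = -3 + M**2 + M**3)
o(X) = 24 - 2*X (o(X) = 8 - (1*X + (X + 4*(-4))) = 8 - (X + (X - 16)) = 8 - (X + (-16 + X)) = 8 - (-16 + 2*X) = 8 + (16 - 2*X) = 24 - 2*X)
g(l)*o(6) = (-3 + (-7)**2 + (-7)**3)*(24 - 2*6) = (-3 + 49 - 343)*(24 - 12) = -297*12 = -3564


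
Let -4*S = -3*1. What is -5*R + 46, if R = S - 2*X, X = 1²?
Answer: 209/4 ≈ 52.250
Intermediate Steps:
S = ¾ (S = -(-3)/4 = -¼*(-3) = ¾ ≈ 0.75000)
X = 1
R = -5/4 (R = ¾ - 2*1 = ¾ - 2 = -5/4 ≈ -1.2500)
-5*R + 46 = -5*(-5/4) + 46 = 25/4 + 46 = 209/4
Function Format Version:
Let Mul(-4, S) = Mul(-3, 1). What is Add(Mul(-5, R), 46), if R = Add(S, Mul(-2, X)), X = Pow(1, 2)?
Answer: Rational(209, 4) ≈ 52.250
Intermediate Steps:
S = Rational(3, 4) (S = Mul(Rational(-1, 4), Mul(-3, 1)) = Mul(Rational(-1, 4), -3) = Rational(3, 4) ≈ 0.75000)
X = 1
R = Rational(-5, 4) (R = Add(Rational(3, 4), Mul(-2, 1)) = Add(Rational(3, 4), -2) = Rational(-5, 4) ≈ -1.2500)
Add(Mul(-5, R), 46) = Add(Mul(-5, Rational(-5, 4)), 46) = Add(Rational(25, 4), 46) = Rational(209, 4)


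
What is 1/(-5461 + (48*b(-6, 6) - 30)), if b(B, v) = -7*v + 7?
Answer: -1/7171 ≈ -0.00013945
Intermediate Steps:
b(B, v) = 7 - 7*v
1/(-5461 + (48*b(-6, 6) - 30)) = 1/(-5461 + (48*(7 - 7*6) - 30)) = 1/(-5461 + (48*(7 - 42) - 30)) = 1/(-5461 + (48*(-35) - 30)) = 1/(-5461 + (-1680 - 30)) = 1/(-5461 - 1710) = 1/(-7171) = -1/7171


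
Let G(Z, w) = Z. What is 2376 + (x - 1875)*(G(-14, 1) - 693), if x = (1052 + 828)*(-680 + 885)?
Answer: -271149799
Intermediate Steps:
x = 385400 (x = 1880*205 = 385400)
2376 + (x - 1875)*(G(-14, 1) - 693) = 2376 + (385400 - 1875)*(-14 - 693) = 2376 + 383525*(-707) = 2376 - 271152175 = -271149799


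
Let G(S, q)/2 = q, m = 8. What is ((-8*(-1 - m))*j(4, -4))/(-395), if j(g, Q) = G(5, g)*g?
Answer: -2304/395 ≈ -5.8329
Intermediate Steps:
G(S, q) = 2*q
j(g, Q) = 2*g**2 (j(g, Q) = (2*g)*g = 2*g**2)
((-8*(-1 - m))*j(4, -4))/(-395) = ((-8*(-1 - 1*8))*(2*4**2))/(-395) = ((-8*(-1 - 8))*(2*16))*(-1/395) = (-8*(-9)*32)*(-1/395) = (72*32)*(-1/395) = 2304*(-1/395) = -2304/395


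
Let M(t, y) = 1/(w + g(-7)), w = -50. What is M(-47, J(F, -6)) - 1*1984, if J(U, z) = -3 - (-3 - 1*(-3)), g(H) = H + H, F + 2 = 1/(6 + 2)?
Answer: -126977/64 ≈ -1984.0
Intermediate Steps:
F = -15/8 (F = -2 + 1/(6 + 2) = -2 + 1/8 = -2 + ⅛ = -15/8 ≈ -1.8750)
g(H) = 2*H
J(U, z) = -3 (J(U, z) = -3 - (-3 + 3) = -3 - 1*0 = -3 + 0 = -3)
M(t, y) = -1/64 (M(t, y) = 1/(-50 + 2*(-7)) = 1/(-50 - 14) = 1/(-64) = -1/64)
M(-47, J(F, -6)) - 1*1984 = -1/64 - 1*1984 = -1/64 - 1984 = -126977/64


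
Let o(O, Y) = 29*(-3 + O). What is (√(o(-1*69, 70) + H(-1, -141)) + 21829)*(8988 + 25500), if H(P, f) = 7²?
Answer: 752838552 + 34488*I*√2039 ≈ 7.5284e+8 + 1.5573e+6*I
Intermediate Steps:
H(P, f) = 49
o(O, Y) = -87 + 29*O
(√(o(-1*69, 70) + H(-1, -141)) + 21829)*(8988 + 25500) = (√((-87 + 29*(-1*69)) + 49) + 21829)*(8988 + 25500) = (√((-87 + 29*(-69)) + 49) + 21829)*34488 = (√((-87 - 2001) + 49) + 21829)*34488 = (√(-2088 + 49) + 21829)*34488 = (√(-2039) + 21829)*34488 = (I*√2039 + 21829)*34488 = (21829 + I*√2039)*34488 = 752838552 + 34488*I*√2039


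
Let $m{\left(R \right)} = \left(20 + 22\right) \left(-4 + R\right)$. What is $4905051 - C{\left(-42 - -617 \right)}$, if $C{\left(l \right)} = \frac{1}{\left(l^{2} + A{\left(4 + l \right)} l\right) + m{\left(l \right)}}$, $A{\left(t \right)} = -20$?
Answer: $\frac{1682957333456}{343107} \approx 4.905 \cdot 10^{6}$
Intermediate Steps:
$m{\left(R \right)} = -168 + 42 R$ ($m{\left(R \right)} = 42 \left(-4 + R\right) = -168 + 42 R$)
$C{\left(l \right)} = \frac{1}{-168 + l^{2} + 22 l}$ ($C{\left(l \right)} = \frac{1}{\left(l^{2} - 20 l\right) + \left(-168 + 42 l\right)} = \frac{1}{-168 + l^{2} + 22 l}$)
$4905051 - C{\left(-42 - -617 \right)} = 4905051 - \frac{1}{-168 + \left(-42 - -617\right)^{2} + 22 \left(-42 - -617\right)} = 4905051 - \frac{1}{-168 + \left(-42 + 617\right)^{2} + 22 \left(-42 + 617\right)} = 4905051 - \frac{1}{-168 + 575^{2} + 22 \cdot 575} = 4905051 - \frac{1}{-168 + 330625 + 12650} = 4905051 - \frac{1}{343107} = \frac{1682957333456}{343107}$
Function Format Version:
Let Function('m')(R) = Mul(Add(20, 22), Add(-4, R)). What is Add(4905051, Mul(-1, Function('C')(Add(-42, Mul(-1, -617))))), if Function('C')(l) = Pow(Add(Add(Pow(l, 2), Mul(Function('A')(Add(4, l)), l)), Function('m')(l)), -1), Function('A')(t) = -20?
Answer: Rational(1682957333456, 343107) ≈ 4.9050e+6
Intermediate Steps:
Function('m')(R) = Add(-168, Mul(42, R)) (Function('m')(R) = Mul(42, Add(-4, R)) = Add(-168, Mul(42, R)))
Function('C')(l) = Pow(Add(-168, Pow(l, 2), Mul(22, l)), -1) (Function('C')(l) = Pow(Add(Add(Pow(l, 2), Mul(-20, l)), Add(-168, Mul(42, l))), -1) = Pow(Add(-168, Pow(l, 2), Mul(22, l)), -1))
Add(4905051, Mul(-1, Function('C')(Add(-42, Mul(-1, -617))))) = Add(4905051, Mul(-1, Pow(Add(-168, Pow(Add(-42, Mul(-1, -617)), 2), Mul(22, Add(-42, Mul(-1, -617)))), -1))) = Add(4905051, Mul(-1, Pow(Add(-168, Pow(Add(-42, 617), 2), Mul(22, Add(-42, 617))), -1))) = Add(4905051, Mul(-1, Pow(Add(-168, Pow(575, 2), Mul(22, 575)), -1))) = Add(4905051, Mul(-1, Pow(Add(-168, 330625, 12650), -1))) = Add(4905051, Mul(-1, Pow(343107, -1))) = Add(4905051, Mul(-1, Rational(1, 343107))) = Add(4905051, Rational(-1, 343107)) = Rational(1682957333456, 343107)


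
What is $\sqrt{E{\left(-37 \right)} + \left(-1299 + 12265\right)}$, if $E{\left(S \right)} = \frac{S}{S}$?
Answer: $\sqrt{10967} \approx 104.72$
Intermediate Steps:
$E{\left(S \right)} = 1$
$\sqrt{E{\left(-37 \right)} + \left(-1299 + 12265\right)} = \sqrt{1 + \left(-1299 + 12265\right)} = \sqrt{1 + 10966} = \sqrt{10967}$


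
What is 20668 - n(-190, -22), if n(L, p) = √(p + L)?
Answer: 20668 - 2*I*√53 ≈ 20668.0 - 14.56*I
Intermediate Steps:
n(L, p) = √(L + p)
20668 - n(-190, -22) = 20668 - √(-190 - 22) = 20668 - √(-212) = 20668 - 2*I*√53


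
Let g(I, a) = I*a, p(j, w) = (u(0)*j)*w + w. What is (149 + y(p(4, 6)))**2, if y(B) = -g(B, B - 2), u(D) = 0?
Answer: 15625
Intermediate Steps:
p(j, w) = w (p(j, w) = (0*j)*w + w = 0*w + w = 0 + w = w)
y(B) = -B*(-2 + B) (y(B) = -B*(B - 2) = -B*(-2 + B))
(149 + y(p(4, 6)))**2 = (149 + 6*(2 - 1*6))**2 = (149 + 6*(2 - 6))**2 = (149 + 6*(-4))**2 = (149 - 24)**2 = 125**2 = 15625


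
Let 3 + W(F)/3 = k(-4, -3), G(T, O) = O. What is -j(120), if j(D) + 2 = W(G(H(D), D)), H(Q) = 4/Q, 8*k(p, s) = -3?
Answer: 97/8 ≈ 12.125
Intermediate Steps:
k(p, s) = -3/8 (k(p, s) = (1/8)*(-3) = -3/8)
W(F) = -81/8 (W(F) = -9 + 3*(-3/8) = -9 - 9/8 = -81/8)
j(D) = -97/8 (j(D) = -2 - 81/8 = -97/8)
-j(120) = -1*(-97/8) = 97/8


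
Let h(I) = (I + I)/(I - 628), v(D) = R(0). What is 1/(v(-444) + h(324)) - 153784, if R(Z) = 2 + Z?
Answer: -768958/5 ≈ -1.5379e+5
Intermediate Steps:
v(D) = 2 (v(D) = 2 + 0 = 2)
h(I) = 2*I/(-628 + I) (h(I) = (2*I)/(-628 + I) = 2*I/(-628 + I))
1/(v(-444) + h(324)) - 153784 = 1/(2 + 2*324/(-628 + 324)) - 153784 = 1/(2 + 2*324/(-304)) - 153784 = 1/(2 + 2*324*(-1/304)) - 153784 = 1/(2 - 81/38) - 153784 = 1/(-5/38) - 153784 = -38/5 - 153784 = -768958/5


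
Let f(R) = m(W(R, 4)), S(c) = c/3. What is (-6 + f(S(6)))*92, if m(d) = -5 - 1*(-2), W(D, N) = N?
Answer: -828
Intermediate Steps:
S(c) = c/3 (S(c) = c*(⅓) = c/3)
m(d) = -3 (m(d) = -5 + 2 = -3)
f(R) = -3
(-6 + f(S(6)))*92 = (-6 - 3)*92 = -9*92 = -828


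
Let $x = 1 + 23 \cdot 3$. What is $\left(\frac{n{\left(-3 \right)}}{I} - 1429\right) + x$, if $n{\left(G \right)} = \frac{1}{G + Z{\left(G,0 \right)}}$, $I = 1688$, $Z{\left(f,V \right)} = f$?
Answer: $- \frac{13763953}{10128} \approx -1359.0$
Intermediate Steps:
$n{\left(G \right)} = \frac{1}{2 G}$ ($n{\left(G \right)} = \frac{1}{G + G} = \frac{1}{2 G}$)
$x = 70$ ($x = 1 + 69 = 70$)
$\left(\frac{n{\left(-3 \right)}}{I} - 1429\right) + x = \left(\frac{\frac{1}{2} \frac{1}{-3}}{1688} - 1429\right) + 70 = \left(\frac{1}{2} \left(- \frac{1}{3}\right) \frac{1}{1688} - 1429\right) + 70 = \left(\left(- \frac{1}{6}\right) \frac{1}{1688} - 1429\right) + 70 = \left(- \frac{1}{10128} - 1429\right) + 70 = - \frac{14472913}{10128} + 70 = - \frac{13763953}{10128}$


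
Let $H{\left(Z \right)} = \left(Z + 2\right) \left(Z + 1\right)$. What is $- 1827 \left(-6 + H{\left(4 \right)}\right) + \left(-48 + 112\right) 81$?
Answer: $-38664$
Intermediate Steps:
$H{\left(Z \right)} = \left(1 + Z\right) \left(2 + Z\right)$ ($H{\left(Z \right)} = \left(2 + Z\right) \left(1 + Z\right) = \left(1 + Z\right) \left(2 + Z\right)$)
$- 1827 \left(-6 + H{\left(4 \right)}\right) + \left(-48 + 112\right) 81 = - 1827 \left(-6 + \left(2 + 4^{2} + 3 \cdot 4\right)\right) + \left(-48 + 112\right) 81 = - 1827 \left(-6 + \left(2 + 16 + 12\right)\right) + 64 \cdot 81 = - 1827 \left(-6 + 30\right) + 5184 = \left(-1827\right) 24 + 5184 = -43848 + 5184 = -38664$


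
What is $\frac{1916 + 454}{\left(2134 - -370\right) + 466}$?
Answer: $\frac{79}{99} \approx 0.79798$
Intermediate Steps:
$\frac{1916 + 454}{\left(2134 - -370\right) + 466} = \frac{2370}{\left(2134 + 370\right) + 466} = \frac{2370}{2504 + 466} = \frac{2370}{2970} = 2370 \cdot \frac{1}{2970} = \frac{79}{99}$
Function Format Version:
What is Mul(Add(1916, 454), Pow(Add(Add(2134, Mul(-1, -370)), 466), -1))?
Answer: Rational(79, 99) ≈ 0.79798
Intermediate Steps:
Mul(Add(1916, 454), Pow(Add(Add(2134, Mul(-1, -370)), 466), -1)) = Mul(2370, Pow(Add(Add(2134, 370), 466), -1)) = Mul(2370, Pow(Add(2504, 466), -1)) = Mul(2370, Pow(2970, -1)) = Mul(2370, Rational(1, 2970)) = Rational(79, 99)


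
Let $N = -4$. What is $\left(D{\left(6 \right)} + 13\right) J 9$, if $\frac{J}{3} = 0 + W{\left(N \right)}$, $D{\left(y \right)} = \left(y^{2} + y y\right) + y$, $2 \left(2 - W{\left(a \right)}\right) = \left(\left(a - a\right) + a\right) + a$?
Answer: $14742$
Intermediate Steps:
$W{\left(a \right)} = 2 - a$ ($W{\left(a \right)} = 2 - \frac{\left(\left(a - a\right) + a\right) + a}{2} = 2 - \frac{\left(0 + a\right) + a}{2} = 2 - \frac{a + a}{2} = 2 - \frac{2 a}{2} = 2 - a$)
$D{\left(y \right)} = y + 2 y^{2}$ ($D{\left(y \right)} = \left(y^{2} + y^{2}\right) + y = 2 y^{2} + y = y + 2 y^{2}$)
$J = 18$ ($J = 3 \left(0 + \left(2 - -4\right)\right) = 3 \left(0 + \left(2 + 4\right)\right) = 3 \left(0 + 6\right) = 3 \cdot 6 = 18$)
$\left(D{\left(6 \right)} + 13\right) J 9 = \left(6 \left(1 + 2 \cdot 6\right) + 13\right) 18 \cdot 9 = \left(6 \left(1 + 12\right) + 13\right) 162 = \left(6 \cdot 13 + 13\right) 162 = \left(78 + 13\right) 162 = 91 \cdot 162 = 14742$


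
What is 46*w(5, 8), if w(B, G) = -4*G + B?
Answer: -1242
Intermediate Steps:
w(B, G) = B - 4*G
46*w(5, 8) = 46*(5 - 4*8) = 46*(5 - 32) = 46*(-27) = -1242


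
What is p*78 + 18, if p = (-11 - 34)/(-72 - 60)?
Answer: 981/22 ≈ 44.591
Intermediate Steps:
p = 15/44 (p = -45/(-132) = -45*(-1/132) = 15/44 ≈ 0.34091)
p*78 + 18 = (15/44)*78 + 18 = 585/22 + 18 = 981/22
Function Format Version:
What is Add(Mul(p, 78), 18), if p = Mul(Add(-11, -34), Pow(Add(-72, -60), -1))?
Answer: Rational(981, 22) ≈ 44.591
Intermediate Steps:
p = Rational(15, 44) (p = Mul(-45, Pow(-132, -1)) = Mul(-45, Rational(-1, 132)) = Rational(15, 44) ≈ 0.34091)
Add(Mul(p, 78), 18) = Add(Mul(Rational(15, 44), 78), 18) = Add(Rational(585, 22), 18) = Rational(981, 22)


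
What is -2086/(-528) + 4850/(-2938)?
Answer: 891967/387816 ≈ 2.3000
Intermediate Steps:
-2086/(-528) + 4850/(-2938) = -2086*(-1/528) + 4850*(-1/2938) = 1043/264 - 2425/1469 = 891967/387816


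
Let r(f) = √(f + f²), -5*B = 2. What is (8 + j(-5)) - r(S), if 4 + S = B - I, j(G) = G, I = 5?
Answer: 3 - √1974/5 ≈ -5.8859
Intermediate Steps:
B = -⅖ (B = -⅕*2 = -⅖ ≈ -0.40000)
S = -47/5 (S = -4 + (-⅖ - 1*5) = -4 + (-⅖ - 5) = -4 - 27/5 = -47/5 ≈ -9.4000)
(8 + j(-5)) - r(S) = (8 - 5) - √(-47*(1 - 47/5)/5) = 3 - √(-47/5*(-42/5)) = 3 - √(1974/25) = 3 - √1974/5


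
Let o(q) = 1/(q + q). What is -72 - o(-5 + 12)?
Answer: -1009/14 ≈ -72.071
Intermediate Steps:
o(q) = 1/(2*q)
-72 - o(-5 + 12) = -72 - 1/(2*(-5 + 12)) = -72 - 1/(2*7) = -72 - 1*1/14 = -72 - 1/14 = -1009/14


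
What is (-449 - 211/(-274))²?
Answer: 15083524225/75076 ≈ 2.0091e+5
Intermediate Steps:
(-449 - 211/(-274))² = (-449 - 211*(-1/274))² = (-449 + 211/274)² = (-122815/274)² = 15083524225/75076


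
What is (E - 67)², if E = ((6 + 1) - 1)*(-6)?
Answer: 10609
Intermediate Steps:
E = -36 (E = (7 - 1)*(-6) = 6*(-6) = -36)
(E - 67)² = (-36 - 67)² = (-103)² = 10609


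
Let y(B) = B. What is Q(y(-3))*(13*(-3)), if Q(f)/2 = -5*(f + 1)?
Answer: -780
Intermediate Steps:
Q(f) = -10 - 10*f (Q(f) = 2*(-5*(f + 1)) = 2*(-5*(1 + f)) = 2*(-5 - 5*f) = -10 - 10*f)
Q(y(-3))*(13*(-3)) = (-10 - 10*(-3))*(13*(-3)) = (-10 + 30)*(-39) = 20*(-39) = -780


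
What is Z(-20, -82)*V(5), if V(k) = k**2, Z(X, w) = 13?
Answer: 325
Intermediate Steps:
Z(-20, -82)*V(5) = 13*5**2 = 13*25 = 325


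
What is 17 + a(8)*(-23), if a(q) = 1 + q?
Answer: -190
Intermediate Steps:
17 + a(8)*(-23) = 17 + (1 + 8)*(-23) = 17 + 9*(-23) = 17 - 207 = -190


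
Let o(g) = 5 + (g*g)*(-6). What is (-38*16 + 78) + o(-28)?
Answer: -5229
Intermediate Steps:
o(g) = 5 - 6*g**2 (o(g) = 5 + g**2*(-6) = 5 - 6*g**2)
(-38*16 + 78) + o(-28) = (-38*16 + 78) + (5 - 6*(-28)**2) = (-608 + 78) + (5 - 6*784) = -530 + (5 - 4704) = -530 - 4699 = -5229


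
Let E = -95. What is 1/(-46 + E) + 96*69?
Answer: 933983/141 ≈ 6624.0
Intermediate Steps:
1/(-46 + E) + 96*69 = 1/(-46 - 95) + 96*69 = 1/(-141) + 6624 = -1/141 + 6624 = 933983/141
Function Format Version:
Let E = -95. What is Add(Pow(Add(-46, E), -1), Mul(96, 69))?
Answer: Rational(933983, 141) ≈ 6624.0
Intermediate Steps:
Add(Pow(Add(-46, E), -1), Mul(96, 69)) = Add(Pow(Add(-46, -95), -1), Mul(96, 69)) = Add(Pow(-141, -1), 6624) = Add(Rational(-1, 141), 6624) = Rational(933983, 141)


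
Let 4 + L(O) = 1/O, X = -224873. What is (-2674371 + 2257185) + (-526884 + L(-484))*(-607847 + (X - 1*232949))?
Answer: 24705462895863/44 ≈ 5.6149e+11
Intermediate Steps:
L(O) = -4 + 1/O
(-2674371 + 2257185) + (-526884 + L(-484))*(-607847 + (X - 1*232949)) = (-2674371 + 2257185) + (-526884 + (-4 + 1/(-484)))*(-607847 + (-224873 - 1*232949)) = -417186 + (-526884 + (-4 - 1/484))*(-607847 + (-224873 - 232949)) = -417186 + (-526884 - 1937/484)*(-607847 - 457822) = -417186 - 255013793/484*(-1065669) = -417186 + 24705481252047/44 = 24705462895863/44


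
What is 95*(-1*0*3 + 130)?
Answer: 12350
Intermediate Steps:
95*(-1*0*3 + 130) = 95*(0*3 + 130) = 95*(0 + 130) = 95*130 = 12350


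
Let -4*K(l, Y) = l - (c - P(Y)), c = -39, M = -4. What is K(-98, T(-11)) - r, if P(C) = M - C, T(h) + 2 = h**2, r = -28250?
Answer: 56591/2 ≈ 28296.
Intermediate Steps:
T(h) = -2 + h**2
P(C) = -4 - C
K(l, Y) = -35/4 - l/4 + Y/4 (K(l, Y) = -(l - (-39 - (-4 - Y)))/4 = -(l - (-39 + (4 + Y)))/4 = -(l - (-35 + Y))/4 = -(l + (35 - Y))/4 = -(35 + l - Y)/4 = -35/4 - l/4 + Y/4)
K(-98, T(-11)) - r = (-35/4 - 1/4*(-98) + (-2 + (-11)**2)/4) - 1*(-28250) = (-35/4 + 49/2 + (-2 + 121)/4) + 28250 = (-35/4 + 49/2 + (1/4)*119) + 28250 = (-35/4 + 49/2 + 119/4) + 28250 = 91/2 + 28250 = 56591/2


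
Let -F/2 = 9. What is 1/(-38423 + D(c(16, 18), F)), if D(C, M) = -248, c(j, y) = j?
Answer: -1/38671 ≈ -2.5859e-5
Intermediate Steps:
F = -18 (F = -2*9 = -18)
1/(-38423 + D(c(16, 18), F)) = 1/(-38423 - 248) = 1/(-38671) = -1/38671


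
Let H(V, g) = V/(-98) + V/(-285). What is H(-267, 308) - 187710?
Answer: -1747546013/9310 ≈ -1.8771e+5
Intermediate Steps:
H(V, g) = -383*V/27930 (H(V, g) = V*(-1/98) + V*(-1/285) = -V/98 - V/285 = -383*V/27930)
H(-267, 308) - 187710 = -383/27930*(-267) - 187710 = 34087/9310 - 187710 = -1747546013/9310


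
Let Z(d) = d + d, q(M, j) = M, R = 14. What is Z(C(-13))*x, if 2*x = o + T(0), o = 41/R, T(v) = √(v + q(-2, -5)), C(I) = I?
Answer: -533/14 - 13*I*√2 ≈ -38.071 - 18.385*I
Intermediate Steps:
Z(d) = 2*d
T(v) = √(-2 + v) (T(v) = √(v - 2) = √(-2 + v))
o = 41/14 ≈ 2.9286
x = 41/28 + I*√2/2 (x = (41/14 + √(-2 + 0))/2 = (41/14 + √(-2))/2 = (41/14 + I*√2)/2 = 41/28 + I*√2/2 ≈ 1.4643 + 0.70711*I)
Z(C(-13))*x = (2*(-13))*(41/28 + I*√2/2) = -26*(41/28 + I*√2/2) = -533/14 - 13*I*√2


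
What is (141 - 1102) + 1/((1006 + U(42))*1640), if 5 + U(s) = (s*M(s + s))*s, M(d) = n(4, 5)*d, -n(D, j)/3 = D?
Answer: -2800798020441/2914462040 ≈ -961.00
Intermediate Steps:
n(D, j) = -3*D
M(d) = -12*d (M(d) = (-3*4)*d = -12*d)
U(s) = -5 - 24*s**3 (U(s) = -5 + (s*(-12*(s + s)))*s = -5 + (s*(-24*s))*s = -5 + (-24*s**2)*s = -5 - 24*s**3)
(141 - 1102) + 1/((1006 + U(42))*1640) = (141 - 1102) + 1/((1006 + (-5 - 24*42**3))*1640) = -961 + (1/1640)/(1006 + (-5 - 24*74088)) = -961 + (1/1640)/(1006 + (-5 - 1778112)) = -961 + (1/1640)/(1006 - 1778117) = -961 + (1/1640)/(-1777111) = -961 - 1/1777111*1/1640 = -961 - 1/2914462040 = -2800798020441/2914462040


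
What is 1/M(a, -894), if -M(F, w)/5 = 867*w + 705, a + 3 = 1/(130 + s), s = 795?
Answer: 1/3871965 ≈ 2.5827e-7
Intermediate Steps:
a = -2774/925 (a = -3 + 1/(130 + 795) = -3 + 1/925 = -2774/925 ≈ -2.9989)
M(F, w) = -3525 - 4335*w (M(F, w) = -5*(867*w + 705) = -5*(705 + 867*w) = -3525 - 4335*w)
1/M(a, -894) = 1/(-3525 - 4335*(-894)) = 1/(-3525 + 3875490) = 1/3871965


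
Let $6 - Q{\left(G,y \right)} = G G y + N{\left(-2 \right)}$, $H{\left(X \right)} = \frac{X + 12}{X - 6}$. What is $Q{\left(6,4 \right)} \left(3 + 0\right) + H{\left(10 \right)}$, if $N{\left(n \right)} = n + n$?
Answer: $- \frac{793}{2} \approx -396.5$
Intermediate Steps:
$N{\left(n \right)} = 2 n$
$H{\left(X \right)} = \frac{12 + X}{-6 + X}$
$Q{\left(G,y \right)} = 10 - y G^{2}$ ($Q{\left(G,y \right)} = 6 - \left(G G y + 2 \left(-2\right)\right) = 6 - \left(G^{2} y - 4\right) = 6 - \left(y G^{2} - 4\right) = 6 - \left(-4 + y G^{2}\right) = 10 - y G^{2}$)
$Q{\left(6,4 \right)} \left(3 + 0\right) + H{\left(10 \right)} = \left(10 - 4 \cdot 6^{2}\right) \left(3 + 0\right) + \frac{12 + 10}{-6 + 10} = \left(10 - 4 \cdot 36\right) 3 + \frac{1}{4} \cdot 22 = \left(10 - 144\right) 3 + \frac{1}{4} \cdot 22 = \left(-134\right) 3 + \frac{11}{2} = -402 + \frac{11}{2} = - \frac{793}{2}$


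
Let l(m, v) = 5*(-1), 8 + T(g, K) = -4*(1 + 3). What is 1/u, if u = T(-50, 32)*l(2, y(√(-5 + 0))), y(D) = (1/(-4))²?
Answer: 1/120 ≈ 0.0083333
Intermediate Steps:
T(g, K) = -24 (T(g, K) = -8 - 4*(1 + 3) = -8 - 4*4 = -8 - 16 = -24)
y(D) = 1/16 (y(D) = (-¼)² = 1/16)
l(m, v) = -5
u = 120 (u = -24*(-5) = 120)
1/u = 1/120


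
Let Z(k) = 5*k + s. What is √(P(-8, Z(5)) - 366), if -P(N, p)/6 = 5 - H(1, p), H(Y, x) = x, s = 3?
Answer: 2*I*√57 ≈ 15.1*I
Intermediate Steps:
Z(k) = 3 + 5*k (Z(k) = 5*k + 3 = 3 + 5*k)
P(N, p) = -30 + 6*p (P(N, p) = -6*(5 - p) = -30 + 6*p)
√(P(-8, Z(5)) - 366) = √((-30 + 6*(3 + 5*5)) - 366) = √((-30 + 6*(3 + 25)) - 366) = √((-30 + 6*28) - 366) = √((-30 + 168) - 366) = √(138 - 366) = √(-228) = 2*I*√57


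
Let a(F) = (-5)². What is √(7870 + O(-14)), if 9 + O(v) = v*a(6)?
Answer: √7511 ≈ 86.666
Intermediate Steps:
a(F) = 25
O(v) = -9 + 25*v (O(v) = -9 + v*25 = -9 + 25*v)
√(7870 + O(-14)) = √(7870 + (-9 + 25*(-14))) = √(7870 + (-9 - 350)) = √(7870 - 359) = √7511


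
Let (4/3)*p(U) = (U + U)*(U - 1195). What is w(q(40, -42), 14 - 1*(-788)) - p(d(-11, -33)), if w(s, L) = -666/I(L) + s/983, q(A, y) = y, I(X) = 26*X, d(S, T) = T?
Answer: -622981769019/10248758 ≈ -60786.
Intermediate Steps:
p(U) = 3*U*(-1195 + U)/2 (p(U) = 3*((U + U)*(U - 1195))/4 = 3*((2*U)*(-1195 + U))/4 = 3*(2*U*(-1195 + U))/4 = 3*U*(-1195 + U)/2)
w(s, L) = -333/(13*L) + s/983 (w(s, L) = -666*1/(26*L) + s/983 = -333/(13*L) + s*(1/983) = -333/(13*L) + s/983)
w(q(40, -42), 14 - 1*(-788)) - p(d(-11, -33)) = (-333/(13*(14 - 1*(-788))) + (1/983)*(-42)) - 3*(-33)*(-1195 - 33)/2 = (-333/(13*(14 + 788)) - 42/983) - 3*(-33)*(-1228)/2 = (-333/13/802 - 42/983) - 1*60786 = (-333/13*1/802 - 42/983) - 60786 = (-333/10426 - 42/983) - 60786 = -765231/10248758 - 60786 = -622981769019/10248758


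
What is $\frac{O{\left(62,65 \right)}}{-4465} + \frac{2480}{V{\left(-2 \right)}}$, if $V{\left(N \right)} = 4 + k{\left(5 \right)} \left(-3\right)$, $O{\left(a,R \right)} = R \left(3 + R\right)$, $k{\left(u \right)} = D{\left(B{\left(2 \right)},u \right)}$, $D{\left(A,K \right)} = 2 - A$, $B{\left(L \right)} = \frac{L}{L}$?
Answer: $\frac{2213756}{893} \approx 2479.0$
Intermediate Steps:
$B{\left(L \right)} = 1$
$k{\left(u \right)} = 1$ ($k{\left(u \right)} = 2 - 1 = 1$)
$V{\left(N \right)} = 1$ ($V{\left(N \right)} = 4 + 1 \left(-3\right) = 4 - 3 = 1$)
$\frac{O{\left(62,65 \right)}}{-4465} + \frac{2480}{V{\left(-2 \right)}} = \frac{65 \left(3 + 65\right)}{-4465} + \frac{2480}{1} = 65 \cdot 68 \left(- \frac{1}{4465}\right) + 2480 \cdot 1 = 4420 \left(- \frac{1}{4465}\right) + 2480 = - \frac{884}{893} + 2480 = \frac{2213756}{893}$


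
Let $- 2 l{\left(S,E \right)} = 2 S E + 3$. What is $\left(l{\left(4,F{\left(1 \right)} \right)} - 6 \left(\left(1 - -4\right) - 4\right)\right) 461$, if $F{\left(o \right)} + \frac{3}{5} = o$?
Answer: $- \frac{41951}{10} \approx -4195.1$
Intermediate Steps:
$F{\left(o \right)} = - \frac{3}{5} + o$
$l{\left(S,E \right)} = - \frac{3}{2} - E S$ ($l{\left(S,E \right)} = - \frac{2 S E + 3}{2} = - \frac{2 E S + 3}{2} = - \frac{3 + 2 E S}{2} = - \frac{3}{2} - E S$)
$\left(l{\left(4,F{\left(1 \right)} \right)} - 6 \left(\left(1 - -4\right) - 4\right)\right) 461 = \left(\left(- \frac{3}{2} - \left(- \frac{3}{5} + 1\right) 4\right) - 6 \left(\left(1 - -4\right) - 4\right)\right) 461 = \left(\left(- \frac{3}{2} - \frac{2}{5} \cdot 4\right) - 6 \left(\left(1 + 4\right) - 4\right)\right) 461 = \left(\left(- \frac{3}{2} - \frac{8}{5}\right) - 6 \left(5 - 4\right)\right) 461 = \left(- \frac{31}{10} - 6 \cdot 1\right) 461 = \left(- \frac{31}{10} - 6\right) 461 = \left(- \frac{91}{10}\right) 461 = - \frac{41951}{10}$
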